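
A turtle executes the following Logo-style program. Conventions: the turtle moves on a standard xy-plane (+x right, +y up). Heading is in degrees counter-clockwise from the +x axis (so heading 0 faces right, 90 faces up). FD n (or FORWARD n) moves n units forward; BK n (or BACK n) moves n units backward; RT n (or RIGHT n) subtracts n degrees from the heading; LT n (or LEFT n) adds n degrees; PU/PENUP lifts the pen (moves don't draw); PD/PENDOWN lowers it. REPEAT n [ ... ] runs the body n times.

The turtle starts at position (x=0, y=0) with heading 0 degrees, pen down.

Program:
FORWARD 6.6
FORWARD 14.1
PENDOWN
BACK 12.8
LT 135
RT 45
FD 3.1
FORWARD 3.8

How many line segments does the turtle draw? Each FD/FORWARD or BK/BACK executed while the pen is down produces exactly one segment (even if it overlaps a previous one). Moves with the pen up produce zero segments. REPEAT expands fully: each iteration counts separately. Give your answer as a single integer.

Executing turtle program step by step:
Start: pos=(0,0), heading=0, pen down
FD 6.6: (0,0) -> (6.6,0) [heading=0, draw]
FD 14.1: (6.6,0) -> (20.7,0) [heading=0, draw]
PD: pen down
BK 12.8: (20.7,0) -> (7.9,0) [heading=0, draw]
LT 135: heading 0 -> 135
RT 45: heading 135 -> 90
FD 3.1: (7.9,0) -> (7.9,3.1) [heading=90, draw]
FD 3.8: (7.9,3.1) -> (7.9,6.9) [heading=90, draw]
Final: pos=(7.9,6.9), heading=90, 5 segment(s) drawn
Segments drawn: 5

Answer: 5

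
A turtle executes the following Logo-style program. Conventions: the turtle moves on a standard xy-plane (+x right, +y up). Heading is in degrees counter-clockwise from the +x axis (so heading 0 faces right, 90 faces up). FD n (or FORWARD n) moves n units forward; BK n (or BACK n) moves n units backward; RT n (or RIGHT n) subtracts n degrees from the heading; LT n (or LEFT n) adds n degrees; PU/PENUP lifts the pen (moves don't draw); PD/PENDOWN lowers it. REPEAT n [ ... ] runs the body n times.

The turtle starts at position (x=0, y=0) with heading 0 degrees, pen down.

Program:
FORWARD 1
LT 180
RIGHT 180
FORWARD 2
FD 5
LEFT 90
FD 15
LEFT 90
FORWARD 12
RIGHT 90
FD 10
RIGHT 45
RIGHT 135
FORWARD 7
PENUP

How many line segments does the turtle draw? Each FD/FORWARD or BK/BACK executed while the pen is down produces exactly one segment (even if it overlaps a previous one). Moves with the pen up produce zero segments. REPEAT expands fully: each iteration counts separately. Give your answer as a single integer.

Executing turtle program step by step:
Start: pos=(0,0), heading=0, pen down
FD 1: (0,0) -> (1,0) [heading=0, draw]
LT 180: heading 0 -> 180
RT 180: heading 180 -> 0
FD 2: (1,0) -> (3,0) [heading=0, draw]
FD 5: (3,0) -> (8,0) [heading=0, draw]
LT 90: heading 0 -> 90
FD 15: (8,0) -> (8,15) [heading=90, draw]
LT 90: heading 90 -> 180
FD 12: (8,15) -> (-4,15) [heading=180, draw]
RT 90: heading 180 -> 90
FD 10: (-4,15) -> (-4,25) [heading=90, draw]
RT 45: heading 90 -> 45
RT 135: heading 45 -> 270
FD 7: (-4,25) -> (-4,18) [heading=270, draw]
PU: pen up
Final: pos=(-4,18), heading=270, 7 segment(s) drawn
Segments drawn: 7

Answer: 7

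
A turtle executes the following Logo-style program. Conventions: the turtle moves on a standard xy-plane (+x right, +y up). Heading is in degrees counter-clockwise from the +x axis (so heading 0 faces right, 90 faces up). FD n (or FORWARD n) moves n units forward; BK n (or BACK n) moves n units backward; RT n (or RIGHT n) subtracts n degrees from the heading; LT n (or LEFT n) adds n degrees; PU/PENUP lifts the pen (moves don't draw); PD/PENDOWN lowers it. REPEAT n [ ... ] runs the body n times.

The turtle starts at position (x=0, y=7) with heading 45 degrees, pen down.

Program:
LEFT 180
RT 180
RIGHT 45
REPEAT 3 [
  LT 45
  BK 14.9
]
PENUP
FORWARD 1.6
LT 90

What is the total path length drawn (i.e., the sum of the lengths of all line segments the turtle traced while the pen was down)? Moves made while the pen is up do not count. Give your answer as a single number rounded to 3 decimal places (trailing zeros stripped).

Executing turtle program step by step:
Start: pos=(0,7), heading=45, pen down
LT 180: heading 45 -> 225
RT 180: heading 225 -> 45
RT 45: heading 45 -> 0
REPEAT 3 [
  -- iteration 1/3 --
  LT 45: heading 0 -> 45
  BK 14.9: (0,7) -> (-10.536,-3.536) [heading=45, draw]
  -- iteration 2/3 --
  LT 45: heading 45 -> 90
  BK 14.9: (-10.536,-3.536) -> (-10.536,-18.436) [heading=90, draw]
  -- iteration 3/3 --
  LT 45: heading 90 -> 135
  BK 14.9: (-10.536,-18.436) -> (0,-28.972) [heading=135, draw]
]
PU: pen up
FD 1.6: (0,-28.972) -> (-1.131,-27.84) [heading=135, move]
LT 90: heading 135 -> 225
Final: pos=(-1.131,-27.84), heading=225, 3 segment(s) drawn

Segment lengths:
  seg 1: (0,7) -> (-10.536,-3.536), length = 14.9
  seg 2: (-10.536,-3.536) -> (-10.536,-18.436), length = 14.9
  seg 3: (-10.536,-18.436) -> (0,-28.972), length = 14.9
Total = 44.7

Answer: 44.7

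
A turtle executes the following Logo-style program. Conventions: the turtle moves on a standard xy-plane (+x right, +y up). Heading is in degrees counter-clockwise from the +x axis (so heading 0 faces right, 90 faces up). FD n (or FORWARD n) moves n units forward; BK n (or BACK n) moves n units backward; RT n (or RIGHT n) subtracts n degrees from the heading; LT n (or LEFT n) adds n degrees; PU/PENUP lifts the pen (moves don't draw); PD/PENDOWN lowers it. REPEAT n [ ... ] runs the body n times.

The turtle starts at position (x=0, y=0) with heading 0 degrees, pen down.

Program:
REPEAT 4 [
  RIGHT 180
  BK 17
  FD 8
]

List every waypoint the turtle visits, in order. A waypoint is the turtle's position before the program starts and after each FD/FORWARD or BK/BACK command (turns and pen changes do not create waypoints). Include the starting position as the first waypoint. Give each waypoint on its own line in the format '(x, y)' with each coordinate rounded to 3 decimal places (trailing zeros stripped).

Executing turtle program step by step:
Start: pos=(0,0), heading=0, pen down
REPEAT 4 [
  -- iteration 1/4 --
  RT 180: heading 0 -> 180
  BK 17: (0,0) -> (17,0) [heading=180, draw]
  FD 8: (17,0) -> (9,0) [heading=180, draw]
  -- iteration 2/4 --
  RT 180: heading 180 -> 0
  BK 17: (9,0) -> (-8,0) [heading=0, draw]
  FD 8: (-8,0) -> (0,0) [heading=0, draw]
  -- iteration 3/4 --
  RT 180: heading 0 -> 180
  BK 17: (0,0) -> (17,0) [heading=180, draw]
  FD 8: (17,0) -> (9,0) [heading=180, draw]
  -- iteration 4/4 --
  RT 180: heading 180 -> 0
  BK 17: (9,0) -> (-8,0) [heading=0, draw]
  FD 8: (-8,0) -> (0,0) [heading=0, draw]
]
Final: pos=(0,0), heading=0, 8 segment(s) drawn
Waypoints (9 total):
(0, 0)
(17, 0)
(9, 0)
(-8, 0)
(0, 0)
(17, 0)
(9, 0)
(-8, 0)
(0, 0)

Answer: (0, 0)
(17, 0)
(9, 0)
(-8, 0)
(0, 0)
(17, 0)
(9, 0)
(-8, 0)
(0, 0)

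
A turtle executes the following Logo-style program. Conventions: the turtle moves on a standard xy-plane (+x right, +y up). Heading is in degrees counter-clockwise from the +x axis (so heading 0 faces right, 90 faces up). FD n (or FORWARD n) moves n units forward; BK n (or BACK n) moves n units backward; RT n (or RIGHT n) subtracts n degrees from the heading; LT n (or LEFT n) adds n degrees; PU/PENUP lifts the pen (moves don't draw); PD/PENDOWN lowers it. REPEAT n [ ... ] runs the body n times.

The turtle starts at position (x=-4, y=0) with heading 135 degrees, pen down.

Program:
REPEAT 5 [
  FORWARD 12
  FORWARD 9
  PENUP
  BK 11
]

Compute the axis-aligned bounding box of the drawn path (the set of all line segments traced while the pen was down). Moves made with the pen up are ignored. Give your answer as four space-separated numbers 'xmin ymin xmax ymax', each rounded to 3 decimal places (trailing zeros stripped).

Answer: -18.849 0 -4 14.849

Derivation:
Executing turtle program step by step:
Start: pos=(-4,0), heading=135, pen down
REPEAT 5 [
  -- iteration 1/5 --
  FD 12: (-4,0) -> (-12.485,8.485) [heading=135, draw]
  FD 9: (-12.485,8.485) -> (-18.849,14.849) [heading=135, draw]
  PU: pen up
  BK 11: (-18.849,14.849) -> (-11.071,7.071) [heading=135, move]
  -- iteration 2/5 --
  FD 12: (-11.071,7.071) -> (-19.556,15.556) [heading=135, move]
  FD 9: (-19.556,15.556) -> (-25.92,21.92) [heading=135, move]
  PU: pen up
  BK 11: (-25.92,21.92) -> (-18.142,14.142) [heading=135, move]
  -- iteration 3/5 --
  FD 12: (-18.142,14.142) -> (-26.627,22.627) [heading=135, move]
  FD 9: (-26.627,22.627) -> (-32.991,28.991) [heading=135, move]
  PU: pen up
  BK 11: (-32.991,28.991) -> (-25.213,21.213) [heading=135, move]
  -- iteration 4/5 --
  FD 12: (-25.213,21.213) -> (-33.698,29.698) [heading=135, move]
  FD 9: (-33.698,29.698) -> (-40.062,36.062) [heading=135, move]
  PU: pen up
  BK 11: (-40.062,36.062) -> (-32.284,28.284) [heading=135, move]
  -- iteration 5/5 --
  FD 12: (-32.284,28.284) -> (-40.77,36.77) [heading=135, move]
  FD 9: (-40.77,36.77) -> (-47.134,43.134) [heading=135, move]
  PU: pen up
  BK 11: (-47.134,43.134) -> (-39.355,35.355) [heading=135, move]
]
Final: pos=(-39.355,35.355), heading=135, 2 segment(s) drawn

Segment endpoints: x in {-18.849, -12.485, -4}, y in {0, 8.485, 14.849}
xmin=-18.849, ymin=0, xmax=-4, ymax=14.849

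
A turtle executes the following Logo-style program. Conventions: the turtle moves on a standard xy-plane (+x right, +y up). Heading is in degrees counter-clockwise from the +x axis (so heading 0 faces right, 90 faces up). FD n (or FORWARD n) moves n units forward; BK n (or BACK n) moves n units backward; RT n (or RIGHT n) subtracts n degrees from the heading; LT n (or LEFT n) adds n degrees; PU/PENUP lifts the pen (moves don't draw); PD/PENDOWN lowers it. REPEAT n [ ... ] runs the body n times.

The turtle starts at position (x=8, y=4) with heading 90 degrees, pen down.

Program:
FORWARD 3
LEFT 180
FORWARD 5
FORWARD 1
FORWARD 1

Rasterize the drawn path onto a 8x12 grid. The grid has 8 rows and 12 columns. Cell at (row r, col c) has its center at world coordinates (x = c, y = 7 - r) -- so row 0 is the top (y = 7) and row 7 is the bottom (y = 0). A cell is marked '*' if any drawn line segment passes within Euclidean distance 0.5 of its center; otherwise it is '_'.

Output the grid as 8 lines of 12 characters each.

Answer: ________*___
________*___
________*___
________*___
________*___
________*___
________*___
________*___

Derivation:
Segment 0: (8,4) -> (8,7)
Segment 1: (8,7) -> (8,2)
Segment 2: (8,2) -> (8,1)
Segment 3: (8,1) -> (8,0)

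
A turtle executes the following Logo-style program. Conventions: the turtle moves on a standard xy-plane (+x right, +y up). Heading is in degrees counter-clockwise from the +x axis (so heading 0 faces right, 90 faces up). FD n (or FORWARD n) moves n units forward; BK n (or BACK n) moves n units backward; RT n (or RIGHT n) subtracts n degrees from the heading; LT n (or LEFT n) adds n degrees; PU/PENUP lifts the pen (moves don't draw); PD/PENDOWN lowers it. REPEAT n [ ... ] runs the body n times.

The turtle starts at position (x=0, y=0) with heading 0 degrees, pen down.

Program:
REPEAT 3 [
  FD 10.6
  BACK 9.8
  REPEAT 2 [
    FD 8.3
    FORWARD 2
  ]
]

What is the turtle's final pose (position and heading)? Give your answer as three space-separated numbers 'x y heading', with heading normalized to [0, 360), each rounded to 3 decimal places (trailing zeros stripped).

Executing turtle program step by step:
Start: pos=(0,0), heading=0, pen down
REPEAT 3 [
  -- iteration 1/3 --
  FD 10.6: (0,0) -> (10.6,0) [heading=0, draw]
  BK 9.8: (10.6,0) -> (0.8,0) [heading=0, draw]
  REPEAT 2 [
    -- iteration 1/2 --
    FD 8.3: (0.8,0) -> (9.1,0) [heading=0, draw]
    FD 2: (9.1,0) -> (11.1,0) [heading=0, draw]
    -- iteration 2/2 --
    FD 8.3: (11.1,0) -> (19.4,0) [heading=0, draw]
    FD 2: (19.4,0) -> (21.4,0) [heading=0, draw]
  ]
  -- iteration 2/3 --
  FD 10.6: (21.4,0) -> (32,0) [heading=0, draw]
  BK 9.8: (32,0) -> (22.2,0) [heading=0, draw]
  REPEAT 2 [
    -- iteration 1/2 --
    FD 8.3: (22.2,0) -> (30.5,0) [heading=0, draw]
    FD 2: (30.5,0) -> (32.5,0) [heading=0, draw]
    -- iteration 2/2 --
    FD 8.3: (32.5,0) -> (40.8,0) [heading=0, draw]
    FD 2: (40.8,0) -> (42.8,0) [heading=0, draw]
  ]
  -- iteration 3/3 --
  FD 10.6: (42.8,0) -> (53.4,0) [heading=0, draw]
  BK 9.8: (53.4,0) -> (43.6,0) [heading=0, draw]
  REPEAT 2 [
    -- iteration 1/2 --
    FD 8.3: (43.6,0) -> (51.9,0) [heading=0, draw]
    FD 2: (51.9,0) -> (53.9,0) [heading=0, draw]
    -- iteration 2/2 --
    FD 8.3: (53.9,0) -> (62.2,0) [heading=0, draw]
    FD 2: (62.2,0) -> (64.2,0) [heading=0, draw]
  ]
]
Final: pos=(64.2,0), heading=0, 18 segment(s) drawn

Answer: 64.2 0 0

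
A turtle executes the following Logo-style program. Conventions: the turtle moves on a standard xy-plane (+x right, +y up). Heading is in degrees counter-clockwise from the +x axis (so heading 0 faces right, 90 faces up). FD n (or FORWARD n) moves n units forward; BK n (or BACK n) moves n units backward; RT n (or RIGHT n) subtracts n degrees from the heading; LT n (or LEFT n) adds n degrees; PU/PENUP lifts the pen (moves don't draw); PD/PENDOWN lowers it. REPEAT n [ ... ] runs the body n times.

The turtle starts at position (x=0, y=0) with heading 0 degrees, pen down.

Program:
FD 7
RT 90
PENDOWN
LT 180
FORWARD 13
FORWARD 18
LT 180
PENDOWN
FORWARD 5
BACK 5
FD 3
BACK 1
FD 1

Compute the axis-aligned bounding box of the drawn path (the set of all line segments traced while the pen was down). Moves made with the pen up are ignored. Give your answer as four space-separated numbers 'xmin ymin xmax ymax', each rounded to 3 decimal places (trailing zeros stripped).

Answer: 0 0 7 31

Derivation:
Executing turtle program step by step:
Start: pos=(0,0), heading=0, pen down
FD 7: (0,0) -> (7,0) [heading=0, draw]
RT 90: heading 0 -> 270
PD: pen down
LT 180: heading 270 -> 90
FD 13: (7,0) -> (7,13) [heading=90, draw]
FD 18: (7,13) -> (7,31) [heading=90, draw]
LT 180: heading 90 -> 270
PD: pen down
FD 5: (7,31) -> (7,26) [heading=270, draw]
BK 5: (7,26) -> (7,31) [heading=270, draw]
FD 3: (7,31) -> (7,28) [heading=270, draw]
BK 1: (7,28) -> (7,29) [heading=270, draw]
FD 1: (7,29) -> (7,28) [heading=270, draw]
Final: pos=(7,28), heading=270, 8 segment(s) drawn

Segment endpoints: x in {0, 7, 7, 7}, y in {0, 13, 26, 28, 29, 31}
xmin=0, ymin=0, xmax=7, ymax=31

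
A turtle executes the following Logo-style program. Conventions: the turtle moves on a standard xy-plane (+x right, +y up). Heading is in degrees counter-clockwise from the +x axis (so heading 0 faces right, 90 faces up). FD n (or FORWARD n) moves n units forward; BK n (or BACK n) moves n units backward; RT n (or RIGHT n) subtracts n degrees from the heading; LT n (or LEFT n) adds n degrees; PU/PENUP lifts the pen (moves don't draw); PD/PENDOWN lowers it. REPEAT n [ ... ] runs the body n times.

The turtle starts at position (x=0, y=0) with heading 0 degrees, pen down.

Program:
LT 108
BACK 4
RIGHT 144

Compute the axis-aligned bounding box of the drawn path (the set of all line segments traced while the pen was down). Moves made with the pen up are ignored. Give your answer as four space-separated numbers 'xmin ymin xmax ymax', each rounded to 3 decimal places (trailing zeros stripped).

Answer: 0 -3.804 1.236 0

Derivation:
Executing turtle program step by step:
Start: pos=(0,0), heading=0, pen down
LT 108: heading 0 -> 108
BK 4: (0,0) -> (1.236,-3.804) [heading=108, draw]
RT 144: heading 108 -> 324
Final: pos=(1.236,-3.804), heading=324, 1 segment(s) drawn

Segment endpoints: x in {0, 1.236}, y in {-3.804, 0}
xmin=0, ymin=-3.804, xmax=1.236, ymax=0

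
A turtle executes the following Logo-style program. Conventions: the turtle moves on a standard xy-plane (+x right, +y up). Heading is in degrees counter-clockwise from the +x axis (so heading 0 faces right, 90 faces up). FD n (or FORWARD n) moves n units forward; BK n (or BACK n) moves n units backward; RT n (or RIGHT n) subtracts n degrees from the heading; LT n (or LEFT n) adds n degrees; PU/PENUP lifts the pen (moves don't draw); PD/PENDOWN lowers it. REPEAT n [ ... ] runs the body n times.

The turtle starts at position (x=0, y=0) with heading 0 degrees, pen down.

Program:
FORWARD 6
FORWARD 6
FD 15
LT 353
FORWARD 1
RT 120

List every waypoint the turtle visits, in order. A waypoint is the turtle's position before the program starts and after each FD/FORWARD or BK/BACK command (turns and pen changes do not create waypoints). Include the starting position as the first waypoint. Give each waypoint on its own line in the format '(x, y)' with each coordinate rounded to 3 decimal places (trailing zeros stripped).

Answer: (0, 0)
(6, 0)
(12, 0)
(27, 0)
(27.993, -0.122)

Derivation:
Executing turtle program step by step:
Start: pos=(0,0), heading=0, pen down
FD 6: (0,0) -> (6,0) [heading=0, draw]
FD 6: (6,0) -> (12,0) [heading=0, draw]
FD 15: (12,0) -> (27,0) [heading=0, draw]
LT 353: heading 0 -> 353
FD 1: (27,0) -> (27.993,-0.122) [heading=353, draw]
RT 120: heading 353 -> 233
Final: pos=(27.993,-0.122), heading=233, 4 segment(s) drawn
Waypoints (5 total):
(0, 0)
(6, 0)
(12, 0)
(27, 0)
(27.993, -0.122)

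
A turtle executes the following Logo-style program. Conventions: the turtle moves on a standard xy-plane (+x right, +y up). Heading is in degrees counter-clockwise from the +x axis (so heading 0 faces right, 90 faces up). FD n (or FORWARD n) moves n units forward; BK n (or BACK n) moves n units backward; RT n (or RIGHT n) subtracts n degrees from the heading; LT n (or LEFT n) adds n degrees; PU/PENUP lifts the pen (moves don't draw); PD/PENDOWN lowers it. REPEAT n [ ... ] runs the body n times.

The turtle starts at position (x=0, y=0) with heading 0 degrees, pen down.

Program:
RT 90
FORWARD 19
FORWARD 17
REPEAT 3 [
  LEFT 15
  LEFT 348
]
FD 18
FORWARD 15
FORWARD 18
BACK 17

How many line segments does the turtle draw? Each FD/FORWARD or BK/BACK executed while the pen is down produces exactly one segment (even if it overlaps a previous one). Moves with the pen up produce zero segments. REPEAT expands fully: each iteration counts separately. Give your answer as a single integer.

Answer: 6

Derivation:
Executing turtle program step by step:
Start: pos=(0,0), heading=0, pen down
RT 90: heading 0 -> 270
FD 19: (0,0) -> (0,-19) [heading=270, draw]
FD 17: (0,-19) -> (0,-36) [heading=270, draw]
REPEAT 3 [
  -- iteration 1/3 --
  LT 15: heading 270 -> 285
  LT 348: heading 285 -> 273
  -- iteration 2/3 --
  LT 15: heading 273 -> 288
  LT 348: heading 288 -> 276
  -- iteration 3/3 --
  LT 15: heading 276 -> 291
  LT 348: heading 291 -> 279
]
FD 18: (0,-36) -> (2.816,-53.778) [heading=279, draw]
FD 15: (2.816,-53.778) -> (5.162,-68.594) [heading=279, draw]
FD 18: (5.162,-68.594) -> (7.978,-86.372) [heading=279, draw]
BK 17: (7.978,-86.372) -> (5.319,-69.581) [heading=279, draw]
Final: pos=(5.319,-69.581), heading=279, 6 segment(s) drawn
Segments drawn: 6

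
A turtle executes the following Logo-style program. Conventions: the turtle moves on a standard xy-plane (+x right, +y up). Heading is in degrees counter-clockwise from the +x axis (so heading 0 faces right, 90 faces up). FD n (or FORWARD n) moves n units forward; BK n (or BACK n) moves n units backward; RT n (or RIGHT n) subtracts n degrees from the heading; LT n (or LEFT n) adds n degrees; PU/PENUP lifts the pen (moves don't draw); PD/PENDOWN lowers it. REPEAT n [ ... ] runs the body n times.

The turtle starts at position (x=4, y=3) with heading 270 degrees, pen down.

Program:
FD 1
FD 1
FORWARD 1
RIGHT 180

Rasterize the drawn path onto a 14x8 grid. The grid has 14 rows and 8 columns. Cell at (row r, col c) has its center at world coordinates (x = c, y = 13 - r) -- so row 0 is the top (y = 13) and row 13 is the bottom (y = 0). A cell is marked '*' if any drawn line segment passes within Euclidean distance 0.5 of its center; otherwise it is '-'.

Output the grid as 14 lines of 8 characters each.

Answer: --------
--------
--------
--------
--------
--------
--------
--------
--------
--------
----*---
----*---
----*---
----*---

Derivation:
Segment 0: (4,3) -> (4,2)
Segment 1: (4,2) -> (4,1)
Segment 2: (4,1) -> (4,0)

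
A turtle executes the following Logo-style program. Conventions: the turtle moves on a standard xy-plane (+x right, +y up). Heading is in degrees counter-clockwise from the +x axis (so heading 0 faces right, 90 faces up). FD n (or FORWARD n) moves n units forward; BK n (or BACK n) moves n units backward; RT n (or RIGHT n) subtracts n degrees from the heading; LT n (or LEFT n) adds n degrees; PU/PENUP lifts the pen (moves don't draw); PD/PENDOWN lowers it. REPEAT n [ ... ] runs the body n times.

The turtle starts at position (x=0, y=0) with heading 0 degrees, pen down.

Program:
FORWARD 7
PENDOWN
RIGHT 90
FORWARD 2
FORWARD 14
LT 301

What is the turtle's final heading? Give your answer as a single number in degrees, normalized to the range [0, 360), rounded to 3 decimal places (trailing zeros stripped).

Answer: 211

Derivation:
Executing turtle program step by step:
Start: pos=(0,0), heading=0, pen down
FD 7: (0,0) -> (7,0) [heading=0, draw]
PD: pen down
RT 90: heading 0 -> 270
FD 2: (7,0) -> (7,-2) [heading=270, draw]
FD 14: (7,-2) -> (7,-16) [heading=270, draw]
LT 301: heading 270 -> 211
Final: pos=(7,-16), heading=211, 3 segment(s) drawn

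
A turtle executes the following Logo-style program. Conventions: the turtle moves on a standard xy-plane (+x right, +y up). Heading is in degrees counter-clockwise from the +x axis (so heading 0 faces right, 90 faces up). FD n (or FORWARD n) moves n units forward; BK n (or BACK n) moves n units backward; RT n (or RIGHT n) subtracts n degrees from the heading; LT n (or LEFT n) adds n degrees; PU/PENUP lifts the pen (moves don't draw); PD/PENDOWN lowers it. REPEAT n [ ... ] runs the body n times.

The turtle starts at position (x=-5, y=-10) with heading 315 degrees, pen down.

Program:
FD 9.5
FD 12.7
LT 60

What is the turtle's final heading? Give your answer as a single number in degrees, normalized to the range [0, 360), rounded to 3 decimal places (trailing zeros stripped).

Answer: 15

Derivation:
Executing turtle program step by step:
Start: pos=(-5,-10), heading=315, pen down
FD 9.5: (-5,-10) -> (1.718,-16.718) [heading=315, draw]
FD 12.7: (1.718,-16.718) -> (10.698,-25.698) [heading=315, draw]
LT 60: heading 315 -> 15
Final: pos=(10.698,-25.698), heading=15, 2 segment(s) drawn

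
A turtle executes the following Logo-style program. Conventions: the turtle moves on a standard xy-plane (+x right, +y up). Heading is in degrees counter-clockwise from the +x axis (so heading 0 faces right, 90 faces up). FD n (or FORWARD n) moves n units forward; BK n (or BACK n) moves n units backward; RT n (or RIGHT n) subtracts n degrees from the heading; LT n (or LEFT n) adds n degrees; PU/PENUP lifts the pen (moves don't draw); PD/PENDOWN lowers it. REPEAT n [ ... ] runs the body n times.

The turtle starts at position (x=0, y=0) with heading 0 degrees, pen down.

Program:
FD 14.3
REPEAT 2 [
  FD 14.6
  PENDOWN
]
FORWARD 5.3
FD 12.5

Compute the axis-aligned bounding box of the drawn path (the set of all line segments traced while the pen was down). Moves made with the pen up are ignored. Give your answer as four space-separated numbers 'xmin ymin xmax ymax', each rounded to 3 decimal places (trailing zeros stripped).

Executing turtle program step by step:
Start: pos=(0,0), heading=0, pen down
FD 14.3: (0,0) -> (14.3,0) [heading=0, draw]
REPEAT 2 [
  -- iteration 1/2 --
  FD 14.6: (14.3,0) -> (28.9,0) [heading=0, draw]
  PD: pen down
  -- iteration 2/2 --
  FD 14.6: (28.9,0) -> (43.5,0) [heading=0, draw]
  PD: pen down
]
FD 5.3: (43.5,0) -> (48.8,0) [heading=0, draw]
FD 12.5: (48.8,0) -> (61.3,0) [heading=0, draw]
Final: pos=(61.3,0), heading=0, 5 segment(s) drawn

Segment endpoints: x in {0, 14.3, 28.9, 43.5, 48.8, 61.3}, y in {0}
xmin=0, ymin=0, xmax=61.3, ymax=0

Answer: 0 0 61.3 0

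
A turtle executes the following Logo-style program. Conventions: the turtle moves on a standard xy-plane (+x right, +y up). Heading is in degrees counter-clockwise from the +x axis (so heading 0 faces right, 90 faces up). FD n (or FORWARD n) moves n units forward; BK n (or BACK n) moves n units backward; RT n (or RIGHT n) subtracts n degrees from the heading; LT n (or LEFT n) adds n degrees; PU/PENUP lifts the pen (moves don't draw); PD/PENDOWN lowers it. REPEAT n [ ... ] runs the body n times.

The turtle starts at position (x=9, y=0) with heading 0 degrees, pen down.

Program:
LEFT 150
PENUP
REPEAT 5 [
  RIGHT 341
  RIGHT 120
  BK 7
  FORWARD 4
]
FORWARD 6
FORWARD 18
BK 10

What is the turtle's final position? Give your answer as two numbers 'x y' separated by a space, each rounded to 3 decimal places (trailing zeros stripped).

Executing turtle program step by step:
Start: pos=(9,0), heading=0, pen down
LT 150: heading 0 -> 150
PU: pen up
REPEAT 5 [
  -- iteration 1/5 --
  RT 341: heading 150 -> 169
  RT 120: heading 169 -> 49
  BK 7: (9,0) -> (4.408,-5.283) [heading=49, move]
  FD 4: (4.408,-5.283) -> (7.032,-2.264) [heading=49, move]
  -- iteration 2/5 --
  RT 341: heading 49 -> 68
  RT 120: heading 68 -> 308
  BK 7: (7.032,-2.264) -> (2.722,3.252) [heading=308, move]
  FD 4: (2.722,3.252) -> (5.185,0.1) [heading=308, move]
  -- iteration 3/5 --
  RT 341: heading 308 -> 327
  RT 120: heading 327 -> 207
  BK 7: (5.185,0.1) -> (11.422,3.278) [heading=207, move]
  FD 4: (11.422,3.278) -> (7.858,1.462) [heading=207, move]
  -- iteration 4/5 --
  RT 341: heading 207 -> 226
  RT 120: heading 226 -> 106
  BK 7: (7.858,1.462) -> (9.787,-5.267) [heading=106, move]
  FD 4: (9.787,-5.267) -> (8.685,-1.422) [heading=106, move]
  -- iteration 5/5 --
  RT 341: heading 106 -> 125
  RT 120: heading 125 -> 5
  BK 7: (8.685,-1.422) -> (1.711,-2.032) [heading=5, move]
  FD 4: (1.711,-2.032) -> (5.696,-1.683) [heading=5, move]
]
FD 6: (5.696,-1.683) -> (11.673,-1.16) [heading=5, move]
FD 18: (11.673,-1.16) -> (29.605,0.408) [heading=5, move]
BK 10: (29.605,0.408) -> (19.643,-0.463) [heading=5, move]
Final: pos=(19.643,-0.463), heading=5, 0 segment(s) drawn

Answer: 19.643 -0.463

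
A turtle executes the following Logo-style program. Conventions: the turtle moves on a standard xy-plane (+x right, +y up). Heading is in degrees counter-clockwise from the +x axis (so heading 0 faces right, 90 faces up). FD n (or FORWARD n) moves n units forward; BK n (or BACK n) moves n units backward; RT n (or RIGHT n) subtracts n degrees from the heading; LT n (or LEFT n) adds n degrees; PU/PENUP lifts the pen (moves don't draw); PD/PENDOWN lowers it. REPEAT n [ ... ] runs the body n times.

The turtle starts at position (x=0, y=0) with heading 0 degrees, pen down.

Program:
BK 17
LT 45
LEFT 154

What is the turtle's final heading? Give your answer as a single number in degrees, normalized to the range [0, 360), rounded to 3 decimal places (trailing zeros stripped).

Answer: 199

Derivation:
Executing turtle program step by step:
Start: pos=(0,0), heading=0, pen down
BK 17: (0,0) -> (-17,0) [heading=0, draw]
LT 45: heading 0 -> 45
LT 154: heading 45 -> 199
Final: pos=(-17,0), heading=199, 1 segment(s) drawn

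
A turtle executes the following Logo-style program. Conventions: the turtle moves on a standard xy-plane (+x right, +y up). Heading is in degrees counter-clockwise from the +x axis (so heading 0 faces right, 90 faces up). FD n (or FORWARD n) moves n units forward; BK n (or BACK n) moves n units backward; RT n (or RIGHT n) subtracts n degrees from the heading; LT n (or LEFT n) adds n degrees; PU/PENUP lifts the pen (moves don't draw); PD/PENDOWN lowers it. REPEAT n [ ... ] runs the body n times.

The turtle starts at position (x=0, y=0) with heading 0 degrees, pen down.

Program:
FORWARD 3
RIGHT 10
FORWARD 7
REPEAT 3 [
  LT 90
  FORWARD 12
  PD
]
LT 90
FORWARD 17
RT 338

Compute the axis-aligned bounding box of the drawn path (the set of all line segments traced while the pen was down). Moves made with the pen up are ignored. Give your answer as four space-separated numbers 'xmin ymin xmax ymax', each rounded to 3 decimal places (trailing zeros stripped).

Executing turtle program step by step:
Start: pos=(0,0), heading=0, pen down
FD 3: (0,0) -> (3,0) [heading=0, draw]
RT 10: heading 0 -> 350
FD 7: (3,0) -> (9.894,-1.216) [heading=350, draw]
REPEAT 3 [
  -- iteration 1/3 --
  LT 90: heading 350 -> 80
  FD 12: (9.894,-1.216) -> (11.977,10.602) [heading=80, draw]
  PD: pen down
  -- iteration 2/3 --
  LT 90: heading 80 -> 170
  FD 12: (11.977,10.602) -> (0.16,12.686) [heading=170, draw]
  PD: pen down
  -- iteration 3/3 --
  LT 90: heading 170 -> 260
  FD 12: (0.16,12.686) -> (-1.924,0.868) [heading=260, draw]
  PD: pen down
]
LT 90: heading 260 -> 350
FD 17: (-1.924,0.868) -> (14.818,-2.084) [heading=350, draw]
RT 338: heading 350 -> 12
Final: pos=(14.818,-2.084), heading=12, 6 segment(s) drawn

Segment endpoints: x in {-1.924, 0, 0.16, 3, 9.894, 11.977, 14.818}, y in {-2.084, -1.216, 0, 0.868, 10.602, 12.686}
xmin=-1.924, ymin=-2.084, xmax=14.818, ymax=12.686

Answer: -1.924 -2.084 14.818 12.686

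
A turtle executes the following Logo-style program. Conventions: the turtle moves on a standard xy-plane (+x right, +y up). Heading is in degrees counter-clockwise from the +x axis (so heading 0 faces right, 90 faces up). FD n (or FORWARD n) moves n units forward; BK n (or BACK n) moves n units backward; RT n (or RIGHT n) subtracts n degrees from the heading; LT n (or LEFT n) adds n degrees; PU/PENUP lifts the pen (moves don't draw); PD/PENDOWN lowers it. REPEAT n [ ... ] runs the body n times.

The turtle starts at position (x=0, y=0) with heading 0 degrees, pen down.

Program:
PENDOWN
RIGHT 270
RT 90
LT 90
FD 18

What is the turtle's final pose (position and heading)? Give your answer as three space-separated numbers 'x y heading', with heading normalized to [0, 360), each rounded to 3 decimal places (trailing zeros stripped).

Executing turtle program step by step:
Start: pos=(0,0), heading=0, pen down
PD: pen down
RT 270: heading 0 -> 90
RT 90: heading 90 -> 0
LT 90: heading 0 -> 90
FD 18: (0,0) -> (0,18) [heading=90, draw]
Final: pos=(0,18), heading=90, 1 segment(s) drawn

Answer: 0 18 90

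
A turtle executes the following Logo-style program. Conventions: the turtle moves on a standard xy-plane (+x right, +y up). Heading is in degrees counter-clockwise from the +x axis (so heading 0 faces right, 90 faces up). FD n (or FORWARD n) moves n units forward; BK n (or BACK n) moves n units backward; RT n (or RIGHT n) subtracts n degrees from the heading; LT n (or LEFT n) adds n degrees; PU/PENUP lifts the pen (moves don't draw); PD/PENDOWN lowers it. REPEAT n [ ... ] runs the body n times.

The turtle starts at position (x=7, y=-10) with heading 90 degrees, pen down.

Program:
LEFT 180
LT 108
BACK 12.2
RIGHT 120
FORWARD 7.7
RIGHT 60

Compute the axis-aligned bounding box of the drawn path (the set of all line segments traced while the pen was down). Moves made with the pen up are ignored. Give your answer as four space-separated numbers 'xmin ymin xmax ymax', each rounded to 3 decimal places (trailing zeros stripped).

Answer: -6.204 -21.302 7 -10

Derivation:
Executing turtle program step by step:
Start: pos=(7,-10), heading=90, pen down
LT 180: heading 90 -> 270
LT 108: heading 270 -> 18
BK 12.2: (7,-10) -> (-4.603,-13.77) [heading=18, draw]
RT 120: heading 18 -> 258
FD 7.7: (-4.603,-13.77) -> (-6.204,-21.302) [heading=258, draw]
RT 60: heading 258 -> 198
Final: pos=(-6.204,-21.302), heading=198, 2 segment(s) drawn

Segment endpoints: x in {-6.204, -4.603, 7}, y in {-21.302, -13.77, -10}
xmin=-6.204, ymin=-21.302, xmax=7, ymax=-10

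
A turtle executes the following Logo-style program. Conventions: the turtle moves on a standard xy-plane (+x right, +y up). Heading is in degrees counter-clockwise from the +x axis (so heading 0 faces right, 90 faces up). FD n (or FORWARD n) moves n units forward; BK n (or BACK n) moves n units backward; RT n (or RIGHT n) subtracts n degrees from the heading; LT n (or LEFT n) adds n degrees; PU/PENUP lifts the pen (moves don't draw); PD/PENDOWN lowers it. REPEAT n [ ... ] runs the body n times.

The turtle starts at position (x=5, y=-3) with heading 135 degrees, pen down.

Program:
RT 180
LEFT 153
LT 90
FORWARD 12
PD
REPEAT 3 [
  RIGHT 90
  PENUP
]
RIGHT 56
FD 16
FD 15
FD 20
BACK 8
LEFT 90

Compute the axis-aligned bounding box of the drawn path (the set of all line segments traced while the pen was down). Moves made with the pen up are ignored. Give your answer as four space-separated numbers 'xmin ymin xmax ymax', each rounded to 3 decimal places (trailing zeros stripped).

Answer: -6.413 -6.708 5 -3

Derivation:
Executing turtle program step by step:
Start: pos=(5,-3), heading=135, pen down
RT 180: heading 135 -> 315
LT 153: heading 315 -> 108
LT 90: heading 108 -> 198
FD 12: (5,-3) -> (-6.413,-6.708) [heading=198, draw]
PD: pen down
REPEAT 3 [
  -- iteration 1/3 --
  RT 90: heading 198 -> 108
  PU: pen up
  -- iteration 2/3 --
  RT 90: heading 108 -> 18
  PU: pen up
  -- iteration 3/3 --
  RT 90: heading 18 -> 288
  PU: pen up
]
RT 56: heading 288 -> 232
FD 16: (-6.413,-6.708) -> (-16.263,-19.316) [heading=232, move]
FD 15: (-16.263,-19.316) -> (-25.498,-31.137) [heading=232, move]
FD 20: (-25.498,-31.137) -> (-37.811,-46.897) [heading=232, move]
BK 8: (-37.811,-46.897) -> (-32.886,-40.593) [heading=232, move]
LT 90: heading 232 -> 322
Final: pos=(-32.886,-40.593), heading=322, 1 segment(s) drawn

Segment endpoints: x in {-6.413, 5}, y in {-6.708, -3}
xmin=-6.413, ymin=-6.708, xmax=5, ymax=-3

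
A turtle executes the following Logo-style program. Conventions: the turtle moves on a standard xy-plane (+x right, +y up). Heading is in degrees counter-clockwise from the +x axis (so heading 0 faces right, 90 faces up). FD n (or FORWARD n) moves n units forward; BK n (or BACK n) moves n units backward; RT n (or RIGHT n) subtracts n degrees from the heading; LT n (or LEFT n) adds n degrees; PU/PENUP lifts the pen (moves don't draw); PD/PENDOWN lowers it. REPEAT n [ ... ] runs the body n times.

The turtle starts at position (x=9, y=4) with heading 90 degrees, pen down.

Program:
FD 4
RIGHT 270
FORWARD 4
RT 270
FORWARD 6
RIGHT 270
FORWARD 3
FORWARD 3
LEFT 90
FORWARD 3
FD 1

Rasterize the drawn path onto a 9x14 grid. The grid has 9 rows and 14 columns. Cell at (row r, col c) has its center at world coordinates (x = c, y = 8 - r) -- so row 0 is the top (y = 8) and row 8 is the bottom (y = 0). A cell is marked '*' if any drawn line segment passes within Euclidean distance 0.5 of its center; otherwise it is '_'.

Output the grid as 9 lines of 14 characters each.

Segment 0: (9,4) -> (9,8)
Segment 1: (9,8) -> (5,8)
Segment 2: (5,8) -> (5,2)
Segment 3: (5,2) -> (8,2)
Segment 4: (8,2) -> (11,2)
Segment 5: (11,2) -> (11,5)
Segment 6: (11,5) -> (11,6)

Answer: _____*****____
_____*___*____
_____*___*_*__
_____*___*_*__
_____*___*_*__
_____*_____*__
_____*******__
______________
______________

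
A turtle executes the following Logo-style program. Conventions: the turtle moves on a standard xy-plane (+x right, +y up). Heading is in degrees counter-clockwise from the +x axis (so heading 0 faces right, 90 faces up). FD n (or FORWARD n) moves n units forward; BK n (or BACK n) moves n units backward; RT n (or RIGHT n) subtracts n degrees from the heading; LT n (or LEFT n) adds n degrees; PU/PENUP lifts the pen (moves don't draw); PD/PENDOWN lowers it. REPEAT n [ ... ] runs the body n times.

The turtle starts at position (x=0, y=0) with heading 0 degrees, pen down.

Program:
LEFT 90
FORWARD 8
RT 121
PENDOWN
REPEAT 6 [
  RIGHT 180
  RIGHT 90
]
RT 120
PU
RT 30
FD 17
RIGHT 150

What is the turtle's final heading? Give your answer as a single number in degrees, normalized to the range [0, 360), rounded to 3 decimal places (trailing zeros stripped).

Answer: 209

Derivation:
Executing turtle program step by step:
Start: pos=(0,0), heading=0, pen down
LT 90: heading 0 -> 90
FD 8: (0,0) -> (0,8) [heading=90, draw]
RT 121: heading 90 -> 329
PD: pen down
REPEAT 6 [
  -- iteration 1/6 --
  RT 180: heading 329 -> 149
  RT 90: heading 149 -> 59
  -- iteration 2/6 --
  RT 180: heading 59 -> 239
  RT 90: heading 239 -> 149
  -- iteration 3/6 --
  RT 180: heading 149 -> 329
  RT 90: heading 329 -> 239
  -- iteration 4/6 --
  RT 180: heading 239 -> 59
  RT 90: heading 59 -> 329
  -- iteration 5/6 --
  RT 180: heading 329 -> 149
  RT 90: heading 149 -> 59
  -- iteration 6/6 --
  RT 180: heading 59 -> 239
  RT 90: heading 239 -> 149
]
RT 120: heading 149 -> 29
PU: pen up
RT 30: heading 29 -> 359
FD 17: (0,8) -> (16.997,7.703) [heading=359, move]
RT 150: heading 359 -> 209
Final: pos=(16.997,7.703), heading=209, 1 segment(s) drawn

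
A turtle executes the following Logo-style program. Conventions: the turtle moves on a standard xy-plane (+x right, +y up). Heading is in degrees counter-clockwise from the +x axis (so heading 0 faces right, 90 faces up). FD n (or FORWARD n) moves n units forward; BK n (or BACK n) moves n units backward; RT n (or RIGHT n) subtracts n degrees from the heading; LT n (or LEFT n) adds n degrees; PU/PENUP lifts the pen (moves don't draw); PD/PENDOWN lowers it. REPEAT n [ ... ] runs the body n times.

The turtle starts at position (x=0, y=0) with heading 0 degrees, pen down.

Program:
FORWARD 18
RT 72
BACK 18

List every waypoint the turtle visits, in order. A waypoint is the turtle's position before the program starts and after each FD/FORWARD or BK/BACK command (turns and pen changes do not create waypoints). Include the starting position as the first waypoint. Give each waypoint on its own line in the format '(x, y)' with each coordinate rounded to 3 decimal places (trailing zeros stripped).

Executing turtle program step by step:
Start: pos=(0,0), heading=0, pen down
FD 18: (0,0) -> (18,0) [heading=0, draw]
RT 72: heading 0 -> 288
BK 18: (18,0) -> (12.438,17.119) [heading=288, draw]
Final: pos=(12.438,17.119), heading=288, 2 segment(s) drawn
Waypoints (3 total):
(0, 0)
(18, 0)
(12.438, 17.119)

Answer: (0, 0)
(18, 0)
(12.438, 17.119)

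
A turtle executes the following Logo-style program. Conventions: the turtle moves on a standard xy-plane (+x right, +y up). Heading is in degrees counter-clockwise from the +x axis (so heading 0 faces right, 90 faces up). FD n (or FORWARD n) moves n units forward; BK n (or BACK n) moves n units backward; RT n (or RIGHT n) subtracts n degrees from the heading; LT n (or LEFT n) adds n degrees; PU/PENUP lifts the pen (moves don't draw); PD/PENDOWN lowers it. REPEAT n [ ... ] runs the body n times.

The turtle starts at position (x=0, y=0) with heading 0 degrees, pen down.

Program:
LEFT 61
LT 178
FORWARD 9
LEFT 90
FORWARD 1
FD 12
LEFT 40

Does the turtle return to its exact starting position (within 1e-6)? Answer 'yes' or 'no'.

Answer: no

Derivation:
Executing turtle program step by step:
Start: pos=(0,0), heading=0, pen down
LT 61: heading 0 -> 61
LT 178: heading 61 -> 239
FD 9: (0,0) -> (-4.635,-7.715) [heading=239, draw]
LT 90: heading 239 -> 329
FD 1: (-4.635,-7.715) -> (-3.778,-8.23) [heading=329, draw]
FD 12: (-3.778,-8.23) -> (6.508,-14.41) [heading=329, draw]
LT 40: heading 329 -> 9
Final: pos=(6.508,-14.41), heading=9, 3 segment(s) drawn

Start position: (0, 0)
Final position: (6.508, -14.41)
Distance = 15.811; >= 1e-6 -> NOT closed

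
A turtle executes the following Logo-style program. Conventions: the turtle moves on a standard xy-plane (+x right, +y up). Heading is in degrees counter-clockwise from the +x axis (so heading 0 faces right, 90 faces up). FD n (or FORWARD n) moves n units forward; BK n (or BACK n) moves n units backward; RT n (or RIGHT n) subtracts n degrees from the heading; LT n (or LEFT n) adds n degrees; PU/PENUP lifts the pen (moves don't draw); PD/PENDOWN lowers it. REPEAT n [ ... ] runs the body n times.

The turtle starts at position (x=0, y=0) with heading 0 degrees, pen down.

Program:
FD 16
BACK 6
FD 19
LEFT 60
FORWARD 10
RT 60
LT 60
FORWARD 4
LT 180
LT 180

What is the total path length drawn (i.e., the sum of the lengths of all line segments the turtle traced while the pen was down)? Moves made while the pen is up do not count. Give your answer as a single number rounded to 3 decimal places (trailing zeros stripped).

Executing turtle program step by step:
Start: pos=(0,0), heading=0, pen down
FD 16: (0,0) -> (16,0) [heading=0, draw]
BK 6: (16,0) -> (10,0) [heading=0, draw]
FD 19: (10,0) -> (29,0) [heading=0, draw]
LT 60: heading 0 -> 60
FD 10: (29,0) -> (34,8.66) [heading=60, draw]
RT 60: heading 60 -> 0
LT 60: heading 0 -> 60
FD 4: (34,8.66) -> (36,12.124) [heading=60, draw]
LT 180: heading 60 -> 240
LT 180: heading 240 -> 60
Final: pos=(36,12.124), heading=60, 5 segment(s) drawn

Segment lengths:
  seg 1: (0,0) -> (16,0), length = 16
  seg 2: (16,0) -> (10,0), length = 6
  seg 3: (10,0) -> (29,0), length = 19
  seg 4: (29,0) -> (34,8.66), length = 10
  seg 5: (34,8.66) -> (36,12.124), length = 4
Total = 55

Answer: 55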